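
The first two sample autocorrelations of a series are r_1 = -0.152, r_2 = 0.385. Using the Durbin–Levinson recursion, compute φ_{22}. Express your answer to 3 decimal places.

φ_{22} = (r_2 − r_1²) / (1 − r_1²)
r_1² = (-0.152)² = 0.023104
Numerator = 0.385 − 0.0231 = 0.3619; denominator = 1 − 0.0231 = 0.9769
φ_{22} = 0.3619 / 0.9769 = 0.370

0.370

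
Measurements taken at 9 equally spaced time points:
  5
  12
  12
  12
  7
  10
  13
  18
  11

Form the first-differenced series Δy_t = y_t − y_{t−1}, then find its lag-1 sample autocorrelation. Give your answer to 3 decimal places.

-0.192

First differences Δy: 7, 0, 0, -5, 3, 3, 5, -7
Mean of differences = 0.7500
Numerator Σ(Δy_t−Δȳ)(Δy_{t+1}−Δȳ) = -31.0625
Denominator Σ(Δy_t−Δȳ)² = 161.5000
r_1(Δy) = -31.0625 / 161.5000 = -0.192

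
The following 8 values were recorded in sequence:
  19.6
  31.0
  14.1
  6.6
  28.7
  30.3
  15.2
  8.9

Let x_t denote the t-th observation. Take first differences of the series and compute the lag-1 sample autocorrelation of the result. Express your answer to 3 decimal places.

-0.125

First differences Δx: 11.4, -16.9, -7.5, 22.1, 1.6, -15.1, -6.3
Mean of differences = -1.5286
Numerator Σ(Δx_t−Δx̄)(Δx_{t+1}−Δx̄) = -151.8180
Denominator Σ(Δx_t−Δx̄)² = 1214.1343
r_1(Δx) = -151.8180 / 1214.1343 = -0.125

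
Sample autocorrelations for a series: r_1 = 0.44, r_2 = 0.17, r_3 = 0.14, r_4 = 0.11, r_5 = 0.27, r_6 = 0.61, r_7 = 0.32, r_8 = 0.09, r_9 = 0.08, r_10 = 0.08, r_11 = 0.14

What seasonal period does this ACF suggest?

6

The largest autocorrelation is r_6 = 0.61; the remaining lags stay at or below 0.44. The elevated value at lag 1 (0.44), dropping to 0.17 at lag 2, reflects decaying short-term dependence rather than seasonality.
The dominant spike at lag 6 indicates a seasonal period of 6.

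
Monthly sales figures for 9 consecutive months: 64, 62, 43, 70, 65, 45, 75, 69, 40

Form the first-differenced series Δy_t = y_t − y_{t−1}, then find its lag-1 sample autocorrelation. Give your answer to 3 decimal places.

-0.342

First differences Δy: -2, -19, 27, -5, -20, 30, -6, -29
Mean of differences = -3.0000
Numerator Σ(Δy_t−Δȳ)(Δy_{t+1}−Δȳ) = -1104.0000
Denominator Σ(Δy_t−Δȳ)² = 3224.0000
r_1(Δy) = -1104.0000 / 3224.0000 = -0.342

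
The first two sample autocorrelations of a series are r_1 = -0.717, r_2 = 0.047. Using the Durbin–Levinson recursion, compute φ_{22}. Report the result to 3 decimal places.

-0.961

φ_{22} = (r_2 − r_1²) / (1 − r_1²)
r_1² = (-0.717)² = 0.514089
Numerator = 0.047 − 0.5141 = -0.4671; denominator = 1 − 0.5141 = 0.4859
φ_{22} = -0.4671 / 0.4859 = -0.961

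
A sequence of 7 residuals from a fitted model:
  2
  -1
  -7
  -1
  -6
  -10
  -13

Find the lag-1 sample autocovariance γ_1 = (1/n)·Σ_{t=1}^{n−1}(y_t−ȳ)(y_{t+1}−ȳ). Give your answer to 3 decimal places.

Mean ȳ = (2 − 1 − 7 − 1 − 6 − 10 − 13)/7 = -5.1429
Σ_{t=1}^{6}(y_t−ȳ)(y_{t+1}−ȳ) = 52.9796
γ_1 = 52.9796 / 7 = 7.569

7.569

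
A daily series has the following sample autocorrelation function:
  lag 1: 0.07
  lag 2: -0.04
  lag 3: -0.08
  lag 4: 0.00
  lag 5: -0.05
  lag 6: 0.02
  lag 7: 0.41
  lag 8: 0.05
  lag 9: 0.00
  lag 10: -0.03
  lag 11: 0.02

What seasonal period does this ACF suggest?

The largest autocorrelation is r_7 = 0.41; the remaining lags stay at or below 0.07.
The dominant spike at lag 7 indicates a seasonal period of 7.

7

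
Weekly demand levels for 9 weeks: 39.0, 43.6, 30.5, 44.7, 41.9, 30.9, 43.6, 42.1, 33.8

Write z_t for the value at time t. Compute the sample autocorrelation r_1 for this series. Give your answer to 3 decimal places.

Mean z̄ = (39.0 + 43.6 + 30.5 + 44.7 + 41.9 + 30.9 + 43.6 + 42.1 + 33.8)/9 = 38.9000
Numerator Σ_{t=1}^{8}(z_t−z̄)(z_{t+1}−z̄) = -133.2100
Denominator Σ(z_t−z̄)² = 257.6400
r_1 = -133.2100 / 257.6400 = -0.517

-0.517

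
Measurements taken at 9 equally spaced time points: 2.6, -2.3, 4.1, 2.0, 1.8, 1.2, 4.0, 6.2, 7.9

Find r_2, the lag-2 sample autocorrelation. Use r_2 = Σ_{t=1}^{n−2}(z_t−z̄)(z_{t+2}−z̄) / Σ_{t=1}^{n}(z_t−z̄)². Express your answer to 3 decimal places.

0.048

Mean z̄ = (2.6 − 2.3 + 4.1 + 2.0 + 1.8 + 1.2 + 4.0 + 6.2 + 7.9)/9 = 3.0556
Numerator Σ_{t=1}^{7}(z_t−z̄)(z_{t+2}−z̄) = 3.3794
Denominator Σ(z_t−z̄)² = 70.3622
r_2 = 3.3794 / 70.3622 = 0.048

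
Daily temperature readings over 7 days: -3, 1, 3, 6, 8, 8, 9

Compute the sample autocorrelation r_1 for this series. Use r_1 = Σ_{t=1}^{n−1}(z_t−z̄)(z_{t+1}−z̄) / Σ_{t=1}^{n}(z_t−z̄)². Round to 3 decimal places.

Mean z̄ = (-3 + 1 + 3 + 6 + 8 + 8 + 9)/7 = 4.5714
Deviations from mean: -7.5714, -3.5714, -1.5714, 1.4286, 3.4286, 3.4286, 4.4286
Σ(z_t−z̄)(z_{t+1}−z̄) = (27.0408) + (5.6122) + (-2.2449) + (4.8980) + (11.7551) + (15.1837) = 62.2449
Denominator Σ(z_t−z̄)² = 117.7143
r_1 = 62.2449 / 117.7143 = 0.529

0.529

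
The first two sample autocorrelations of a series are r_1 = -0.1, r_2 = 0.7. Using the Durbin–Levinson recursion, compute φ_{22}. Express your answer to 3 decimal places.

φ_{22} = (r_2 − r_1²) / (1 − r_1²)
r_1² = (-0.1)² = 0.01
Numerator = 0.7 − 0.0100 = 0.6900; denominator = 1 − 0.0100 = 0.9900
φ_{22} = 0.6900 / 0.9900 = 0.697

0.697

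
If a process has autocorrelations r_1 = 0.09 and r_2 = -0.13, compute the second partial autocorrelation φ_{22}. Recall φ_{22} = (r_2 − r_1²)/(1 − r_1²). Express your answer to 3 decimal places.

-0.139

φ_{22} = (r_2 − r_1²) / (1 − r_1²)
r_1² = (0.09)² = 0.0081
Numerator = -0.13 − 0.0081 = -0.1381; denominator = 1 − 0.0081 = 0.9919
φ_{22} = -0.1381 / 0.9919 = -0.139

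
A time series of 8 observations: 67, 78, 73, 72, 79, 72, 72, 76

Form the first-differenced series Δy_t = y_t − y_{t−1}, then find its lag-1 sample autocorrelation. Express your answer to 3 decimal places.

-0.401

First differences Δy: 11, -5, -1, 7, -7, 0, 4
Mean of differences = 1.2857
Numerator Σ(Δy_t−Δȳ)(Δy_{t+1}−Δȳ) = -99.9388
Denominator Σ(Δy_t−Δȳ)² = 249.4286
r_1(Δy) = -99.9388 / 249.4286 = -0.401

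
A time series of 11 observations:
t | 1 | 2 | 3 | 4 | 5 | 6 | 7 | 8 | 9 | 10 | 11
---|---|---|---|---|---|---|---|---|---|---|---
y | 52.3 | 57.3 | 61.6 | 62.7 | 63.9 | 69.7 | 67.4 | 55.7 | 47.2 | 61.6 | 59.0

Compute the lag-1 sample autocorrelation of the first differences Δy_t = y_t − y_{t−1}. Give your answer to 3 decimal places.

-0.031

First differences Δy: 5.0, 4.3, 1.1, 1.2, 5.8, -2.3, -11.7, -8.5, 14.4, -2.6
Mean of differences = 0.6700
Numerator Σ(Δy_t−Δȳ)(Δy_{t+1}−Δȳ) = -15.6399
Denominator Σ(Δy_t−Δȳ)² = 503.8410
r_1(Δy) = -15.6399 / 503.8410 = -0.031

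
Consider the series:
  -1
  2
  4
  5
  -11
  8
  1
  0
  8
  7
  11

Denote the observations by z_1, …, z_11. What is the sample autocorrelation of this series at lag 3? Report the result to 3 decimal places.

0.119

Mean z̄ = (-1 + 2 + 4 + 5 − 11 + 8 + 1 + 0 + 8 + 7 + 11)/11 = 3.0909
Numerator Σ_{t=1}^{8}(z_t−z̄)(z_{t+3}−z̄) = 43.0661
Denominator Σ(z_t−z̄)² = 360.9091
r_3 = 43.0661 / 360.9091 = 0.119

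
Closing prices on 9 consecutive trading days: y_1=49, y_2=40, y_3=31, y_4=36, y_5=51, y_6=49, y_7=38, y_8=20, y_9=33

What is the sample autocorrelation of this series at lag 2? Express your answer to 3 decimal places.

Mean ȳ = (49 + 40 + 31 + 36 + 51 + 49 + 38 + 20 + 33)/9 = 38.5556
Σ(y_t−ȳ)(y_{t+2}−ȳ) = (-78.9136) + (-3.6914) + (-94.0247) + (-26.6914) + (-6.9136) + (-193.8025) + (3.0864) = -400.9506
Denominator Σ(y_t−ȳ)² = 814.2222
r_2 = -400.9506 / 814.2222 = -0.492

-0.492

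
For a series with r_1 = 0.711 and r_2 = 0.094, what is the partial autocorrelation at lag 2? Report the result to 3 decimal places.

-0.832

φ_{22} = (r_2 − r_1²) / (1 − r_1²)
r_1² = (0.711)² = 0.505521
Numerator = 0.094 − 0.5055 = -0.4115; denominator = 1 − 0.5055 = 0.4945
φ_{22} = -0.4115 / 0.4945 = -0.832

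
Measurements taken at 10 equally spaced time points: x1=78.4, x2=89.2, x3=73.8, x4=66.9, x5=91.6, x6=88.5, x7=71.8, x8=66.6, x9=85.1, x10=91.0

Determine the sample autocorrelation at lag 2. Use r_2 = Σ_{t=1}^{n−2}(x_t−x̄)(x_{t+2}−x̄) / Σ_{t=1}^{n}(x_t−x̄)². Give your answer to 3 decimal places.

Mean x̄ = (78.4 + 89.2 + 73.8 + 66.9 + 91.6 + 88.5 + 71.8 + 66.6 + 85.1 + 91.0)/10 = 80.2900
Numerator Σ_{t=1}^{8}(x_t−x̄)(x_{t+2}−x̄) = -686.2462
Denominator Σ(x_t−x̄)² = 897.0290
r_2 = -686.2462 / 897.0290 = -0.765

-0.765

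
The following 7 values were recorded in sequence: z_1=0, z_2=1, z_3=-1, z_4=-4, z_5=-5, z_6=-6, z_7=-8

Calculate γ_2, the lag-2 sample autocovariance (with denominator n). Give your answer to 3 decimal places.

Mean z̄ = (0 + 1 − 1 − 4 − 5 − 6 − 8)/7 = -3.2857
Σ_{t=1}^{5}(z_t−z̄)(z_{t+2}−z̄) = 10.5510
γ_2 = 10.5510 / 7 = 1.507

1.507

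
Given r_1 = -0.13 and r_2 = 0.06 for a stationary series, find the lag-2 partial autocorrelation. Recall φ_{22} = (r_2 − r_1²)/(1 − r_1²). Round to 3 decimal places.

φ_{22} = (r_2 − r_1²) / (1 − r_1²)
r_1² = (-0.13)² = 0.0169
Numerator = 0.06 − 0.0169 = 0.0431; denominator = 1 − 0.0169 = 0.9831
φ_{22} = 0.0431 / 0.9831 = 0.044

0.044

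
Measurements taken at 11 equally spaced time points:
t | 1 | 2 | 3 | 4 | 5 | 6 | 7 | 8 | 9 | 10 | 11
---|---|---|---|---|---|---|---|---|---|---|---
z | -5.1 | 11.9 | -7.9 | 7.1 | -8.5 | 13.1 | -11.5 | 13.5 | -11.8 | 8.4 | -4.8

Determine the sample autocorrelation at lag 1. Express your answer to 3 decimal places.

Mean z̄ = (-5.1 + 11.9 − 7.9 + 7.1 − 8.5 + 13.1 − 11.5 + 13.5 − 11.8 + 8.4 − 4.8)/11 = 0.4000
Numerator Σ_{t=1}^{10}(z_t−z̄)(z_{t+1}−z̄) = -993.0100
Denominator Σ(z_t−z̄)² = 1069.8800
r_1 = -993.0100 / 1069.8800 = -0.928

-0.928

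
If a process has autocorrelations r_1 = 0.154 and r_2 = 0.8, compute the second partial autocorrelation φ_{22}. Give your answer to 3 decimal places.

0.795

φ_{22} = (r_2 − r_1²) / (1 − r_1²)
r_1² = (0.154)² = 0.023716
Numerator = 0.8 − 0.0237 = 0.7763; denominator = 1 − 0.0237 = 0.9763
φ_{22} = 0.7763 / 0.9763 = 0.795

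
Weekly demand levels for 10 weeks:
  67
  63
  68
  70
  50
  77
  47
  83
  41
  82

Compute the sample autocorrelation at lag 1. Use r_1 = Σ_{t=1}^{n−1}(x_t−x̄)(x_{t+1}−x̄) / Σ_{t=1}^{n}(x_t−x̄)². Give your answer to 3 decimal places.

-0.850

Mean x̄ = (67 + 63 + 68 + 70 + 50 + 77 + 47 + 83 + 41 + 82)/10 = 64.8000
Numerator Σ_{t=1}^{9}(x_t−x̄)(x_{t+1}−x̄) = -1634.2400
Denominator Σ(x_t−x̄)² = 1923.6000
r_1 = -1634.2400 / 1923.6000 = -0.850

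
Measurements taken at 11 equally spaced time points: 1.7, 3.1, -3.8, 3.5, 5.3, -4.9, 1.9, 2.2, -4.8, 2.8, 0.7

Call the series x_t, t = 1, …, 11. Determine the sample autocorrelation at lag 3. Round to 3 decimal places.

Mean x̄ = (1.7 + 3.1 − 3.8 + 3.5 + 5.3 − 4.9 + 1.9 + 2.2 − 4.8 + 2.8 + 0.7)/11 = 0.7000
Numerator Σ_{t=1}^{8}(x_t−x̄)(x_{t+3}−x̄) = 82.6200
Denominator Σ(x_t−x̄)² = 125.7200
r_3 = 82.6200 / 125.7200 = 0.657

0.657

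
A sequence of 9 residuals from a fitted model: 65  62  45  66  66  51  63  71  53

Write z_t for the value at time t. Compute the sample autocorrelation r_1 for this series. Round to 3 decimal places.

Mean z̄ = (65 + 62 + 45 + 66 + 66 + 51 + 63 + 71 + 53)/9 = 60.2222
Numerator Σ_{t=1}^{8}(z_t−z̄)(z_{t+1}−z̄) = -199.9383
Denominator Σ(z_t−z̄)² = 585.5556
r_1 = -199.9383 / 585.5556 = -0.341

-0.341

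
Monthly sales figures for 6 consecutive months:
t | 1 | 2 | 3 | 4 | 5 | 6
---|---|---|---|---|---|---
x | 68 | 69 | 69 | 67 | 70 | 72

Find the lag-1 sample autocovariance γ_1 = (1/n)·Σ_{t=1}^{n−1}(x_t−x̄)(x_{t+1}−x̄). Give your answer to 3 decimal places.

0.190

Mean x̄ = (68 + 69 + 69 + 67 + 70 + 72)/6 = 69.1667
Deviations: -1.1667, -0.1667, -0.1667, -2.1667, 0.8333, 2.8333
Σ_{t=1}^{5}(x_t−x̄)(x_{t+1}−x̄) = 1.1389
γ_1 = 1.1389 / 6 = 0.190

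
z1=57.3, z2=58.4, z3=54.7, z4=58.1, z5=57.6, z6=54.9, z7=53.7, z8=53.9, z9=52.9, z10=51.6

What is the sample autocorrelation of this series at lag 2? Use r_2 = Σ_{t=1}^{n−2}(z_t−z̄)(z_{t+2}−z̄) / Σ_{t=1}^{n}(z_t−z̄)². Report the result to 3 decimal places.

0.212

Mean z̄ = (57.3 + 58.4 + 54.7 + 58.1 + 57.6 + 54.9 + 53.7 + 53.9 + 52.9 + 51.6)/10 = 55.3100
Numerator Σ_{t=1}^{8}(z_t−z̄)(z_{t+2}−z̄) = 10.8688
Denominator Σ(z_t−z̄)² = 51.2290
r_2 = 10.8688 / 51.2290 = 0.212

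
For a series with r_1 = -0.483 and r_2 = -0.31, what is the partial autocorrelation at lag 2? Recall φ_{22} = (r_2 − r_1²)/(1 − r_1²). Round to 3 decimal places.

-0.709

φ_{22} = (r_2 − r_1²) / (1 − r_1²)
r_1² = (-0.483)² = 0.233289
Numerator = -0.31 − 0.2333 = -0.5433; denominator = 1 − 0.2333 = 0.7667
φ_{22} = -0.5433 / 0.7667 = -0.709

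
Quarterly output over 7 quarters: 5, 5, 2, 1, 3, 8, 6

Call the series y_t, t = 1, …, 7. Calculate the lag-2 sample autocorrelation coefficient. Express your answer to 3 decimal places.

Mean ȳ = (5 + 5 + 2 + 1 + 3 + 8 + 6)/7 = 4.2857
Deviations from mean: 0.7143, 0.7143, -2.2857, -3.2857, -1.2857, 3.7143, 1.7143
Numerator Σ_{t=1}^{5}(y_t−ȳ)(y_{t+2}−ȳ) = -15.4490
Denominator Σ(y_t−ȳ)² = 35.4286
r_2 = -15.4490 / 35.4286 = -0.436

-0.436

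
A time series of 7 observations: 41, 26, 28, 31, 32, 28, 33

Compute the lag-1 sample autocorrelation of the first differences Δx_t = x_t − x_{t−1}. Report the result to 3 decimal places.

First differences Δx: -15, 2, 3, 1, -4, 5
Mean of differences = -1.3333
Numerator Σ(Δx_t−Δx̄)(Δx_{t+1}−Δx̄) = -44.1111
Denominator Σ(Δx_t−Δx̄)² = 269.3333
r_1(Δx) = -44.1111 / 269.3333 = -0.164

-0.164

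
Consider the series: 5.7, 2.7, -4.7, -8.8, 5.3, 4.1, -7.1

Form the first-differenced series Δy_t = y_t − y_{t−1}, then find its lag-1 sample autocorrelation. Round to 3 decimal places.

-0.027

First differences Δy: -3.0, -7.4, -4.1, 14.1, -1.2, -11.2
Mean of differences = -2.1333
Numerator Σ(Δy_t−Δȳ)(Δy_{t+1}−Δȳ) = -10.3144
Denominator Σ(Δy_t−Δȳ)² = 378.9533
r_1(Δy) = -10.3144 / 378.9533 = -0.027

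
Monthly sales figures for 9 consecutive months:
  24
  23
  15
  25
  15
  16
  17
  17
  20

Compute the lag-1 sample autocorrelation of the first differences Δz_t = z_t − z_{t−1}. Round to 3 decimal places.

-0.672

First differences Δz: -1, -8, 10, -10, 1, 1, 0, 3
Mean of differences = -0.5000
Numerator Σ(Δz_t−Δz̄)(Δz_{t+1}−Δz̄) = -184.2500
Denominator Σ(Δz_t−Δz̄)² = 274.0000
r_1(Δz) = -184.2500 / 274.0000 = -0.672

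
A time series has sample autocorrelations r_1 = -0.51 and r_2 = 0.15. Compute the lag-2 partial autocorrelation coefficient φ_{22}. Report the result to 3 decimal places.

-0.149

φ_{22} = (r_2 − r_1²) / (1 − r_1²)
r_1² = (-0.51)² = 0.2601
Numerator = 0.15 − 0.2601 = -0.1101; denominator = 1 − 0.2601 = 0.7399
φ_{22} = -0.1101 / 0.7399 = -0.149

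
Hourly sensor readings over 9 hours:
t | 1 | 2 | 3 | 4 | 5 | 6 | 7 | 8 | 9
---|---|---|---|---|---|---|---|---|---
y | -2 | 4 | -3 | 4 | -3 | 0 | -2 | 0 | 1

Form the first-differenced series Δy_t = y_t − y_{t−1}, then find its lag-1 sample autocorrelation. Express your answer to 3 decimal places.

First differences Δy: 6, -7, 7, -7, 3, -2, 2, 1
Mean of differences = 0.3750
Numerator Σ(Δy_t−Δȳ)(Δy_{t+1}−Δȳ) = -167.6406
Denominator Σ(Δy_t−Δȳ)² = 199.8750
r_1(Δy) = -167.6406 / 199.8750 = -0.839

-0.839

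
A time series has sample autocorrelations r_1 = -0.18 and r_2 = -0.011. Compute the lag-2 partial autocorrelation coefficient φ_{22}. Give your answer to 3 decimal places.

-0.045

φ_{22} = (r_2 − r_1²) / (1 − r_1²)
r_1² = (-0.18)² = 0.0324
Numerator = -0.011 − 0.0324 = -0.0434; denominator = 1 − 0.0324 = 0.9676
φ_{22} = -0.0434 / 0.9676 = -0.045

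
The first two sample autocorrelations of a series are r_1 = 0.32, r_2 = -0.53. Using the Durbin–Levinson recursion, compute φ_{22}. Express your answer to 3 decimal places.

-0.705

φ_{22} = (r_2 − r_1²) / (1 − r_1²)
r_1² = (0.32)² = 0.1024
Numerator = -0.53 − 0.1024 = -0.6324; denominator = 1 − 0.1024 = 0.8976
φ_{22} = -0.6324 / 0.8976 = -0.705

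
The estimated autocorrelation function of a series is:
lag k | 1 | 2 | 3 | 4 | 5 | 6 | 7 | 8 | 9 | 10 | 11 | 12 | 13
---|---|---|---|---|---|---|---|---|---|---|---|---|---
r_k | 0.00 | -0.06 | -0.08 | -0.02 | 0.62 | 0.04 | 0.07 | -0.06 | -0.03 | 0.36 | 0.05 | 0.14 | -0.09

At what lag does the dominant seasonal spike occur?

The largest autocorrelation is r_5 = 0.62, with a weaker echo at lag 10 (0.36); the remaining lags stay at or below 0.14.
The dominant spike at lag 5 indicates a seasonal period of 5.

5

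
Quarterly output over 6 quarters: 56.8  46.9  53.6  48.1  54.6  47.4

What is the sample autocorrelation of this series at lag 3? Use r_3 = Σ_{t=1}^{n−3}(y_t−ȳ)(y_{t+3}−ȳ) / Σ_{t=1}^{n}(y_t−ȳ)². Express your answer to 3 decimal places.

-0.451

Mean ȳ = (56.8 + 46.9 + 53.6 + 48.1 + 54.6 + 47.4)/6 = 51.2333
Σ(y_t−ȳ)(y_{t+3}−ȳ) = (-17.4422) + (-14.5889) + (-9.0722) = -41.1033
Denominator Σ(y_t−ȳ)² = 91.2133
r_3 = -41.1033 / 91.2133 = -0.451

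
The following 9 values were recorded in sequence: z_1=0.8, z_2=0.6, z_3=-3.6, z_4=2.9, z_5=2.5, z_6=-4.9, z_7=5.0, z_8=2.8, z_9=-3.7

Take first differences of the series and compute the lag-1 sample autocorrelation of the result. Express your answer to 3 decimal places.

First differences Δz: -0.2, -4.2, 6.5, -0.4, -7.4, 9.9, -2.2, -6.5
Mean of differences = -0.5625
Numerator Σ(Δz_t−Δz̄)(Δz_{t+1}−Δz̄) = -105.9189
Denominator Σ(Δz_t−Δz̄)² = 257.4188
r_1(Δz) = -105.9189 / 257.4188 = -0.411

-0.411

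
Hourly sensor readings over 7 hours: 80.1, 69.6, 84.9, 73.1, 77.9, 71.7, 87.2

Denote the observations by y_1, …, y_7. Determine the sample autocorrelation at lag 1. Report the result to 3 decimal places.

-0.625

Mean ȳ = (80.1 + 69.6 + 84.9 + 73.1 + 77.9 + 71.7 + 87.2)/7 = 77.7857
Deviations from mean: 2.3143, -8.1857, 7.1143, -4.6857, 0.1143, -6.0857, 9.4143
Σ(y_t−ȳ)(y_{t+1}−ȳ) = (-18.9441) + (-58.2355) + (-33.3355) + (-0.5355) + (-0.6955) + (-57.2927) = -169.0388
Denominator Σ(y_t−ȳ)² = 270.6086
r_1 = -169.0388 / 270.6086 = -0.625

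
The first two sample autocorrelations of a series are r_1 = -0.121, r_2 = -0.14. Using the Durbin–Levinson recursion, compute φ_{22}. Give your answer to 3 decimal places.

φ_{22} = (r_2 − r_1²) / (1 − r_1²)
r_1² = (-0.121)² = 0.014641
Numerator = -0.14 − 0.0146 = -0.1546; denominator = 1 − 0.0146 = 0.9854
φ_{22} = -0.1546 / 0.9854 = -0.157

-0.157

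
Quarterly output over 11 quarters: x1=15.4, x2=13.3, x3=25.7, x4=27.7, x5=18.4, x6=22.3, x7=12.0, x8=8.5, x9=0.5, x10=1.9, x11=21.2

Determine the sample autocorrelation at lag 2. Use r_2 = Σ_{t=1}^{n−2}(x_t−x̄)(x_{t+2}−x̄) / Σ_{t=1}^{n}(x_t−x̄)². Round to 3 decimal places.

Mean x̄ = (15.4 + 13.3 + 25.7 + 27.7 + 18.4 + 22.3 + 12.0 + 8.5 + 0.5 + 1.9 + 21.2)/11 = 15.1727
Numerator Σ_{t=1}^{9}(x_t−x̄)(x_{t+2}−x̄) = 91.0758
Denominator Σ(x_t−x̄)² = 814.9018
r_2 = 91.0758 / 814.9018 = 0.112

0.112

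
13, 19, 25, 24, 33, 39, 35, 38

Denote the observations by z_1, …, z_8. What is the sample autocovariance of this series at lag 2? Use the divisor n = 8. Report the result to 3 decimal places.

20.578

Mean z̄ = (13 + 19 + 25 + 24 + 33 + 39 + 35 + 38)/8 = 28.2500
Deviations: -15.2500, -9.2500, -3.2500, -4.2500, 4.7500, 10.7500, 6.7500, 9.7500
Σ_{t=1}^{6}(z_t−z̄)(z_{t+2}−z̄) = 164.6250
γ_2 = 164.6250 / 8 = 20.578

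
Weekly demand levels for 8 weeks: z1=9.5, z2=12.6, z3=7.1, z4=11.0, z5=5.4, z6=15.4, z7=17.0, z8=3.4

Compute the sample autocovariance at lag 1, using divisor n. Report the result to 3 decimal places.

-6.387

Mean z̄ = (9.5 + 12.6 + 7.1 + 11.0 + 5.4 + 15.4 + 17.0 + 3.4)/8 = 10.1750
Deviations: -0.6750, 2.4250, -3.0750, 0.8250, -4.7750, 5.2250, 6.8250, -6.7750
Σ_{t=1}^{7}(z_t−z̄)(z_{t+1}−z̄) = -51.0981
γ_1 = -51.0981 / 8 = -6.387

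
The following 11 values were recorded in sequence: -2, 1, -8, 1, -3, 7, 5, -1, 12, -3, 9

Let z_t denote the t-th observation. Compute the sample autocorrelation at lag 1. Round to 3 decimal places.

-0.300

Mean z̄ = (-2 + 1 − 8 + 1 − 3 + 7 + 5 − 1 + 12 − 3 + 9)/11 = 1.6364
Numerator Σ_{t=1}^{10}(z_t−z̄)(z_{t+1}−z̄) = -107.6777
Denominator Σ(z_t−z̄)² = 358.5455
r_1 = -107.6777 / 358.5455 = -0.300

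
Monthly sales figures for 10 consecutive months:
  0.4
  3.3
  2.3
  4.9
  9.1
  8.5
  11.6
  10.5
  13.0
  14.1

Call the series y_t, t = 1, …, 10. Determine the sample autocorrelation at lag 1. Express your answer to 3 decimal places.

0.641

Mean ȳ = (0.4 + 3.3 + 2.3 + 4.9 + 9.1 + 8.5 + 11.6 + 10.5 + 13.0 + 14.1)/10 = 7.7700
Numerator Σ_{t=1}^{9}(y_t−ȳ)(y_{t+1}−ȳ) = 130.8831
Denominator Σ(y_t−ȳ)² = 204.3010
r_1 = 130.8831 / 204.3010 = 0.641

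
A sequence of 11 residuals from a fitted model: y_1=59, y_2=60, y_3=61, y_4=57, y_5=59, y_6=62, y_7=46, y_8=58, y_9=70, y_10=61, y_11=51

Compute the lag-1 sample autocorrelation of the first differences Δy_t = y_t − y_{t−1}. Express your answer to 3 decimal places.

First differences Δy: 1, 1, -4, 2, 3, -16, 12, 12, -9, -10
Mean of differences = -0.8000
Numerator Σ(Δy_t−Δȳ)(Δy_{t+1}−Δȳ) = -118.8400
Denominator Σ(Δy_t−Δȳ)² = 749.6000
r_1(Δy) = -118.8400 / 749.6000 = -0.159

-0.159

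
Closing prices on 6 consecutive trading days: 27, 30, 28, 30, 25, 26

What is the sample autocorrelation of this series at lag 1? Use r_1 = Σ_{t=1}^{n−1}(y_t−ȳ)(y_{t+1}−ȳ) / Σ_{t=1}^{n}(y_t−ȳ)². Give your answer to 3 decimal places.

-0.083

Mean ȳ = (27 + 30 + 28 + 30 + 25 + 26)/6 = 27.6667
Numerator Σ_{t=1}^{5}(y_t−ȳ)(y_{t+1}−ȳ) = -1.7778
Denominator Σ(y_t−ȳ)² = 21.3333
r_1 = -1.7778 / 21.3333 = -0.083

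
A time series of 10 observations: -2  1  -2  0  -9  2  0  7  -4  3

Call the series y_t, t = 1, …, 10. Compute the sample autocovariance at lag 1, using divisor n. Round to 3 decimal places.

Mean ȳ = (-2 + 1 − 2 + 0 − 9 + 2 + 0 + 7 − 4 + 3)/10 = -0.4000
Σ_{t=1}^{9}(y_t−ȳ)(y_{t+1}−ȳ) = -64.1600
γ_1 = -64.1600 / 10 = -6.416

-6.416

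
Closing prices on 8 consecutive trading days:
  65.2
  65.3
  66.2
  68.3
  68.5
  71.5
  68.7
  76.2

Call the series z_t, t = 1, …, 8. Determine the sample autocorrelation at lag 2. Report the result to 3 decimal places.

0.323

Mean z̄ = (65.2 + 65.3 + 66.2 + 68.3 + 68.5 + 71.5 + 68.7 + 76.2)/8 = 68.7375
Σ(z_t−z̄)(z_{t+2}−z̄) = (8.9764) + (1.5039) + (0.6027) + (-1.2086) + (0.0089) + (20.6152) = 30.4984
Denominator Σ(z_t−z̄)² = 94.3388
r_2 = 30.4984 / 94.3388 = 0.323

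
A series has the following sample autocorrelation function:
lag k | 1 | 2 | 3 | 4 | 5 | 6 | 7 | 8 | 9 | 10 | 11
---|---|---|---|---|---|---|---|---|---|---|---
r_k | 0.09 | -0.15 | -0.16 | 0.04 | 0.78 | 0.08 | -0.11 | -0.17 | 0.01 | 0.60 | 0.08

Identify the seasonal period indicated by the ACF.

The largest autocorrelation is r_5 = 0.78, with a weaker echo at lag 10 (0.60); the remaining lags stay at or below 0.09.
The dominant spike at lag 5 indicates a seasonal period of 5.

5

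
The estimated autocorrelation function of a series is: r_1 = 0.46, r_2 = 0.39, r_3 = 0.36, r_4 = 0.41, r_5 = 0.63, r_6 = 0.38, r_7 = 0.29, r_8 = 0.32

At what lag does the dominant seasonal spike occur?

5

The largest autocorrelation is r_5 = 0.63; the remaining lags stay at or below 0.46. The elevated value at lag 1 (0.46), dropping to 0.39 at lag 2, reflects decaying short-term dependence rather than seasonality.
The dominant spike at lag 5 indicates a seasonal period of 5.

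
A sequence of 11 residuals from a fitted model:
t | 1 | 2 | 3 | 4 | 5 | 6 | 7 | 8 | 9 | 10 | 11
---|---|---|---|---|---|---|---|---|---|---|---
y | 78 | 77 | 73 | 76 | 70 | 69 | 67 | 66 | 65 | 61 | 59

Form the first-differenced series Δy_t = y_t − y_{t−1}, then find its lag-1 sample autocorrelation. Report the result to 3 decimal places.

-0.700

First differences Δy: -1, -4, 3, -6, -1, -2, -1, -1, -4, -2
Mean of differences = -1.9000
Numerator Σ(Δy_t−Δȳ)(Δy_{t+1}−Δȳ) = -37.0100
Denominator Σ(Δy_t−Δȳ)² = 52.9000
r_1(Δy) = -37.0100 / 52.9000 = -0.700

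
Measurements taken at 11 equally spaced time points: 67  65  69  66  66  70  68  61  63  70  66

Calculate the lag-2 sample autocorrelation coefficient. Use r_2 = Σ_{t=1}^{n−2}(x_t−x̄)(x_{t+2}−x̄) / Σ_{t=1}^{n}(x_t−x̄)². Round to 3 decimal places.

Mean x̄ = (67 + 65 + 69 + 66 + 66 + 70 + 68 + 61 + 63 + 70 + 66)/11 = 66.4545
Numerator Σ_{t=1}^{9}(x_t−x̄)(x_{t+2}−x̄) = -43.8678
Denominator Σ(x_t−x̄)² = 78.7273
r_2 = -43.8678 / 78.7273 = -0.557

-0.557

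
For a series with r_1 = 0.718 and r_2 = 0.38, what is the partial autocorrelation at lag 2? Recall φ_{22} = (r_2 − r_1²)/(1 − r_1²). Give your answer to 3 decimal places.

φ_{22} = (r_2 − r_1²) / (1 − r_1²)
r_1² = (0.718)² = 0.515524
Numerator = 0.38 − 0.5155 = -0.1355; denominator = 1 − 0.5155 = 0.4845
φ_{22} = -0.1355 / 0.4845 = -0.280

-0.280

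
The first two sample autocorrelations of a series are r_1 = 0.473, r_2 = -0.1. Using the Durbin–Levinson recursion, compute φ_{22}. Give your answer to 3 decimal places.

-0.417

φ_{22} = (r_2 − r_1²) / (1 − r_1²)
r_1² = (0.473)² = 0.223729
Numerator = -0.1 − 0.2237 = -0.3237; denominator = 1 − 0.2237 = 0.7763
φ_{22} = -0.3237 / 0.7763 = -0.417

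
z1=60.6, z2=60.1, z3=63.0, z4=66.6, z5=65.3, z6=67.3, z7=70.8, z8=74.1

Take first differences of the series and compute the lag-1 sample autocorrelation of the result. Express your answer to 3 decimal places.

-0.168

First differences Δz: -0.5, 2.9, 3.6, -1.3, 2.0, 3.5, 3.3
Mean of differences = 1.9286
Numerator Σ(Δz_t−Δz̄)(Δz_{t+1}−Δz̄) = -4.0951
Denominator Σ(Δz_t−Δz̄)² = 24.4143
r_1(Δz) = -4.0951 / 24.4143 = -0.168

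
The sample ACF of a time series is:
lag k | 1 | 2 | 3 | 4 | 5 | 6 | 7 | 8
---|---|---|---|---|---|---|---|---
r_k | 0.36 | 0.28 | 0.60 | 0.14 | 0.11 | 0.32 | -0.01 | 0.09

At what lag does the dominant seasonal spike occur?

3

The largest autocorrelation is r_3 = 0.60; the remaining lags stay at or below 0.36. The elevated value at lag 1 (0.36), dropping to 0.28 at lag 2, reflects decaying short-term dependence rather than seasonality.
The dominant spike at lag 3 indicates a seasonal period of 3.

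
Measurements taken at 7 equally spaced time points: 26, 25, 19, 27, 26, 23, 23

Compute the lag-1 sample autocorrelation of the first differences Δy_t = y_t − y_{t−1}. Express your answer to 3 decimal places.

First differences Δy: -1, -6, 8, -1, -3, 0
Mean of differences = -0.5000
Numerator Σ(Δy_t−Δȳ)(Δy_{t+1}−Δȳ) = -48.2500
Denominator Σ(Δy_t−Δȳ)² = 109.5000
r_1(Δy) = -48.2500 / 109.5000 = -0.441

-0.441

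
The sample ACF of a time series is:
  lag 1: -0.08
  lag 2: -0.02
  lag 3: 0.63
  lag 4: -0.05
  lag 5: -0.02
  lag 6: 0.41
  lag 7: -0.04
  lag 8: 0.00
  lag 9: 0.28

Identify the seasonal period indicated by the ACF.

The largest autocorrelation is r_3 = 0.63, with weaker echoes at lags 6 (0.41) and 9 (0.28); the remaining lags stay at or below 0.00.
The dominant spike at lag 3 indicates a seasonal period of 3.

3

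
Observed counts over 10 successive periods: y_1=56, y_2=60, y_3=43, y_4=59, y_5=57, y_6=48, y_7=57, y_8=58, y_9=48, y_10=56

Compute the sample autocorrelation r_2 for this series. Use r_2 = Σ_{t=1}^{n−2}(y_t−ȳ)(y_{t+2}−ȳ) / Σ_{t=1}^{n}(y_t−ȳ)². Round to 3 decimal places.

-0.270

Mean ȳ = (56 + 60 + 43 + 59 + 57 + 48 + 57 + 58 + 48 + 56)/10 = 54.2000
Numerator Σ_{t=1}^{8}(y_t−ȳ)(y_{t+2}−ȳ) = -79.6800
Denominator Σ(y_t−ȳ)² = 295.6000
r_2 = -79.6800 / 295.6000 = -0.270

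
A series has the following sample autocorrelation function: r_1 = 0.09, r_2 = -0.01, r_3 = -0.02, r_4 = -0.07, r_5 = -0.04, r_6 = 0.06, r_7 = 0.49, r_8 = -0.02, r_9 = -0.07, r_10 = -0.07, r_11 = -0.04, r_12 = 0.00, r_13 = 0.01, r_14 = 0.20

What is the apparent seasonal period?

7

The largest autocorrelation is r_7 = 0.49, with a weaker echo at lag 14 (0.20); the remaining lags stay at or below 0.09.
The dominant spike at lag 7 indicates a seasonal period of 7.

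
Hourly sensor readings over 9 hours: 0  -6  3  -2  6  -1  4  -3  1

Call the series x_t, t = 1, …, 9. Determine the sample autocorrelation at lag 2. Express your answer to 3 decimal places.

Mean x̄ = (0 − 6 + 3 − 2 + 6 − 1 + 4 − 3 + 1)/9 = 0.2222
Σ(x_t−x̄)(x_{t+2}−x̄) = (-0.6173) + (13.8272) + (16.0494) + (2.7160) + (21.8272) + (3.9383) + (2.9383) = 60.6790
Denominator Σ(x_t−x̄)² = 111.5556
r_2 = 60.6790 / 111.5556 = 0.544

0.544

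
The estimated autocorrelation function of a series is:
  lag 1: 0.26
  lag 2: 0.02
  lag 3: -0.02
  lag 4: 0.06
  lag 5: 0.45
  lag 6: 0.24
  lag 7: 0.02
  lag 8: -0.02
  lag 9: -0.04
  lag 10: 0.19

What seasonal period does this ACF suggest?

5

The largest autocorrelation is r_5 = 0.45; the remaining lags stay at or below 0.26. The elevated value at lag 1 (0.26), dropping to 0.02 at lag 2, reflects decaying short-term dependence rather than seasonality.
The dominant spike at lag 5 indicates a seasonal period of 5.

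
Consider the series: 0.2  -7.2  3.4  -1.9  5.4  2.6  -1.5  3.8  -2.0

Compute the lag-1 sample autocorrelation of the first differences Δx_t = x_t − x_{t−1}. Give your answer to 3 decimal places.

First differences Δx: -7.4, 10.6, -5.3, 7.3, -2.8, -4.1, 5.3, -5.8
Mean of differences = -0.2750
Numerator Σ(Δx_t−Δx̄)(Δx_{t+1}−Δx̄) = -231.7906
Denominator Σ(Δx_t−Δx̄)² = 334.2750
r_1(Δx) = -231.7906 / 334.2750 = -0.693

-0.693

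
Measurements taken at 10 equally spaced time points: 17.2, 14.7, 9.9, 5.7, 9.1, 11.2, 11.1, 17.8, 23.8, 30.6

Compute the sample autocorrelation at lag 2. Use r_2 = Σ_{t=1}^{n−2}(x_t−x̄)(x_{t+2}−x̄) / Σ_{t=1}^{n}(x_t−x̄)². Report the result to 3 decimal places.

0.160

Mean x̄ = (17.2 + 14.7 + 9.9 + 5.7 + 9.1 + 11.2 + 11.1 + 17.8 + 23.8 + 30.6)/10 = 15.1100
Numerator Σ_{t=1}^{8}(x_t−x̄)(x_{t+2}−x̄) = 81.4778
Denominator Σ(x_t−x̄)² = 510.4090
r_2 = 81.4778 / 510.4090 = 0.160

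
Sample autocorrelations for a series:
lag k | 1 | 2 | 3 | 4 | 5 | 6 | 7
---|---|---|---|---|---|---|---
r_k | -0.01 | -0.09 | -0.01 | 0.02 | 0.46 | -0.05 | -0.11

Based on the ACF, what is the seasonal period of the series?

5

The largest autocorrelation is r_5 = 0.46; the remaining lags stay at or below 0.02.
The dominant spike at lag 5 indicates a seasonal period of 5.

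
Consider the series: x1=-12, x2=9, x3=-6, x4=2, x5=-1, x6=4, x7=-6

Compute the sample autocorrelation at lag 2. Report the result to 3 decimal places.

0.325

Mean x̄ = (-12 + 9 − 6 + 2 − 1 + 4 − 6)/7 = -1.4286
Deviations from mean: -10.5714, 10.4286, -4.5714, 3.4286, 0.4286, 5.4286, -4.5714
Σ(x_t−x̄)(x_{t+2}−x̄) = (48.3265) + (35.7551) + (-1.9592) + (18.6122) + (-1.9592) = 98.7755
Denominator Σ(x_t−x̄)² = 303.7143
r_2 = 98.7755 / 303.7143 = 0.325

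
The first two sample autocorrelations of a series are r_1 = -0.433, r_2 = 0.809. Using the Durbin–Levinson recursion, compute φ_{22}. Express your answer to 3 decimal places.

0.765

φ_{22} = (r_2 − r_1²) / (1 − r_1²)
r_1² = (-0.433)² = 0.187489
Numerator = 0.809 − 0.1875 = 0.6215; denominator = 1 − 0.1875 = 0.8125
φ_{22} = 0.6215 / 0.8125 = 0.765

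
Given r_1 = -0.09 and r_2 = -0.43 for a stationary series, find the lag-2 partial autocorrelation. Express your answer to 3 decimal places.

φ_{22} = (r_2 − r_1²) / (1 − r_1²)
r_1² = (-0.09)² = 0.0081
Numerator = -0.43 − 0.0081 = -0.4381; denominator = 1 − 0.0081 = 0.9919
φ_{22} = -0.4381 / 0.9919 = -0.442

-0.442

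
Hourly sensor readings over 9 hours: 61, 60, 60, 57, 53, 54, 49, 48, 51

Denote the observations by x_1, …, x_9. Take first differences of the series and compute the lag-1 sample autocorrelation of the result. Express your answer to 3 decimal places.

-0.234

First differences Δx: -1, 0, -3, -4, 1, -5, -1, 3
Mean of differences = -1.2500
Numerator Σ(Δx_t−Δx̄)(Δx_{t+1}−Δx̄) = -11.5625
Denominator Σ(Δx_t−Δx̄)² = 49.5000
r_1(Δx) = -11.5625 / 49.5000 = -0.234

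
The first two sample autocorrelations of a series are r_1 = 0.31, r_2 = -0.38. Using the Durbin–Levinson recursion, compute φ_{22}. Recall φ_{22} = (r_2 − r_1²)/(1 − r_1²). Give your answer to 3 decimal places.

-0.527

φ_{22} = (r_2 − r_1²) / (1 − r_1²)
r_1² = (0.31)² = 0.0961
Numerator = -0.38 − 0.0961 = -0.4761; denominator = 1 − 0.0961 = 0.9039
φ_{22} = -0.4761 / 0.9039 = -0.527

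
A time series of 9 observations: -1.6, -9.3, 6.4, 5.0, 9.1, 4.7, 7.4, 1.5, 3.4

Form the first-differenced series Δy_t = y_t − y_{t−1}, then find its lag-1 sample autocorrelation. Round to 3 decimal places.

First differences Δy: -7.7, 15.7, -1.4, 4.1, -4.4, 2.7, -5.9, 1.9
Mean of differences = 0.6250
Numerator Σ(Δy_t−Δȳ)(Δy_{t+1}−Δȳ) = -212.8106
Denominator Σ(Δy_t−Δȳ)² = 386.4950
r_1(Δy) = -212.8106 / 386.4950 = -0.551

-0.551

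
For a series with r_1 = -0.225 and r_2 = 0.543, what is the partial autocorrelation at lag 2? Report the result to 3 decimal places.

0.519

φ_{22} = (r_2 − r_1²) / (1 − r_1²)
r_1² = (-0.225)² = 0.050625
Numerator = 0.543 − 0.0506 = 0.4924; denominator = 1 − 0.0506 = 0.9494
φ_{22} = 0.4924 / 0.9494 = 0.519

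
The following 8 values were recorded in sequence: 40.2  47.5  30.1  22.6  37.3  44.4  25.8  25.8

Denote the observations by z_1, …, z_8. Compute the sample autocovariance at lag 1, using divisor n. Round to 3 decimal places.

Mean z̄ = (40.2 + 47.5 + 30.1 + 22.6 + 37.3 + 44.4 + 25.8 + 25.8)/8 = 34.2125
Deviations: 5.9875, 13.2875, -4.1125, -11.6125, 3.0875, 10.1875, -8.4125, -8.4125
Σ_{t=1}^{7}(z_t−z̄)(z_{t+1}−z̄) = 53.3386
γ_1 = 53.3386 / 8 = 6.667

6.667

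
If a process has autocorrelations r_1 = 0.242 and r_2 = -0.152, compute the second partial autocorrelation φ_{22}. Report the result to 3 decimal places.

-0.224

φ_{22} = (r_2 − r_1²) / (1 − r_1²)
r_1² = (0.242)² = 0.058564
Numerator = -0.152 − 0.0586 = -0.2106; denominator = 1 − 0.0586 = 0.9414
φ_{22} = -0.2106 / 0.9414 = -0.224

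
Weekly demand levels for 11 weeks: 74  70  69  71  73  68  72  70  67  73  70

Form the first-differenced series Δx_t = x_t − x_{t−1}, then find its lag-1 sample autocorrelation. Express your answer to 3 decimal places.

First differences Δx: -4, -1, 2, 2, -5, 4, -2, -3, 6, -3
Mean of differences = -0.4000
Numerator Σ(Δx_t−Δx̄)(Δx_{t+1}−Δx̄) = -60.9600
Denominator Σ(Δx_t−Δx̄)² = 122.4000
r_1(Δx) = -60.9600 / 122.4000 = -0.498

-0.498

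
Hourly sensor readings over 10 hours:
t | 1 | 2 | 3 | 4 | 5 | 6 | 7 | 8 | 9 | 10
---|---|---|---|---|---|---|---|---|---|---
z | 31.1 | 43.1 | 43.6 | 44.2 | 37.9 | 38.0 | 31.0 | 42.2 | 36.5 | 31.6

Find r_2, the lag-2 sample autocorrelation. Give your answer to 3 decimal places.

-0.089

Mean z̄ = (31.1 + 43.1 + 43.6 + 44.2 + 37.9 + 38.0 + 31.0 + 42.2 + 36.5 + 31.6)/10 = 37.9200
Numerator Σ_{t=1}^{8}(z_t−z̄)(z_{t+2}−z̄) = -22.5608
Denominator Σ(z_t−z̄)² = 253.2160
r_2 = -22.5608 / 253.2160 = -0.089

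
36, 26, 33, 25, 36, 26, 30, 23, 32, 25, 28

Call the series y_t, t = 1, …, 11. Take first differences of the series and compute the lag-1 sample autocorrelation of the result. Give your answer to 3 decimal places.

First differences Δy: -10, 7, -8, 11, -10, 4, -7, 9, -7, 3
Mean of differences = -0.8000
Numerator Σ(Δy_t−Δȳ)(Δy_{t+1}−Δȳ) = -540.4400
Denominator Σ(Δy_t−Δȳ)² = 631.6000
r_1(Δy) = -540.4400 / 631.6000 = -0.856

-0.856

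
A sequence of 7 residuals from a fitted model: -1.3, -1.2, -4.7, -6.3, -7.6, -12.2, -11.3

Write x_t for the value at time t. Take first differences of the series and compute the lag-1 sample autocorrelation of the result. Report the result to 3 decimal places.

First differences Δx: 0.1, -3.5, -1.6, -1.3, -4.6, 0.9
Mean of differences = -1.6667
Numerator Σ(Δx_t−Δx̄)(Δx_{t+1}−Δx̄) = -11.9411
Denominator Σ(Δx_t−Δx̄)² = 21.8133
r_1(Δx) = -11.9411 / 21.8133 = -0.547

-0.547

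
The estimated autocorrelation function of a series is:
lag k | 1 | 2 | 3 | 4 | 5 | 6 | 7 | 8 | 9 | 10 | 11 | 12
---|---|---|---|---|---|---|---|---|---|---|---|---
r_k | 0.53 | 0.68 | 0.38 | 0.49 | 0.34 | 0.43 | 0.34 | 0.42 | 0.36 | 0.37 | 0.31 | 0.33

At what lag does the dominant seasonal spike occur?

The largest autocorrelation is r_2 = 0.68; the remaining lags stay at or below 0.53.
The dominant spike at lag 2 indicates a seasonal period of 2.

2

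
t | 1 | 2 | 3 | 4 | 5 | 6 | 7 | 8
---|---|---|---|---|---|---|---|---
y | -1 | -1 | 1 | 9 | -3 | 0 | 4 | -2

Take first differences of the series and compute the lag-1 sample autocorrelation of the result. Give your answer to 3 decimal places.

-0.467

First differences Δy: 0, 2, 8, -12, 3, 4, -6
Mean of differences = -0.1429
Numerator Σ(Δy_t−Δȳ)(Δy_{t+1}−Δȳ) = -127.3061
Denominator Σ(Δy_t−Δȳ)² = 272.8571
r_1(Δy) = -127.3061 / 272.8571 = -0.467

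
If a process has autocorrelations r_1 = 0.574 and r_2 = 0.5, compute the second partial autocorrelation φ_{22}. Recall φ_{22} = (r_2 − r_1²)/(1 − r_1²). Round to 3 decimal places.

0.254

φ_{22} = (r_2 − r_1²) / (1 − r_1²)
r_1² = (0.574)² = 0.329476
Numerator = 0.5 − 0.3295 = 0.1705; denominator = 1 − 0.3295 = 0.6705
φ_{22} = 0.1705 / 0.6705 = 0.254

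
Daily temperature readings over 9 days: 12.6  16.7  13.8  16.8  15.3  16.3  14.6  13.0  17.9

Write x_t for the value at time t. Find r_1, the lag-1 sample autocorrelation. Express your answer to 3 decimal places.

Mean x̄ = (12.6 + 16.7 + 13.8 + 16.8 + 15.3 + 16.3 + 14.6 + 13.0 + 17.9)/9 = 15.2222
Numerator Σ_{t=1}^{8}(x_t−x̄)(x_{t+1}−x̄) = -13.2527
Denominator Σ(x_t−x̄)² = 27.2356
r_1 = -13.2527 / 27.2356 = -0.487

-0.487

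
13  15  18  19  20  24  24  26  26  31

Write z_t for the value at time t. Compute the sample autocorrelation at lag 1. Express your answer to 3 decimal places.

Mean z̄ = (13 + 15 + 18 + 19 + 20 + 24 + 24 + 26 + 26 + 31)/10 = 21.6000
Numerator Σ_{t=1}^{9}(z_t−z̄)(z_{t+1}−z̄) = 167.2400
Denominator Σ(z_t−z̄)² = 278.4000
r_1 = 167.2400 / 278.4000 = 0.601

0.601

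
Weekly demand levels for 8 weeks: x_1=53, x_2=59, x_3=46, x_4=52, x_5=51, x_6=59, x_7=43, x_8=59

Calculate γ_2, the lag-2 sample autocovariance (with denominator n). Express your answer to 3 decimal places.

7.109

Mean x̄ = (53 + 59 + 46 + 52 + 51 + 59 + 43 + 59)/8 = 52.7500
Deviations: 0.2500, 6.2500, -6.7500, -0.7500, -1.7500, 6.2500, -9.7500, 6.2500
Σ_{t=1}^{6}(x_t−x̄)(x_{t+2}−x̄) = 56.8750
γ_2 = 56.8750 / 8 = 7.109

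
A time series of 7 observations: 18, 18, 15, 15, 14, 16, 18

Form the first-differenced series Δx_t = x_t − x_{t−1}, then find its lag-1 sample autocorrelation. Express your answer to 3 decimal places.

0.111

First differences Δx: 0, -3, 0, -1, 2, 2
Mean of differences = 0.0000
Numerator Σ(Δx_t−Δx̄)(Δx_{t+1}−Δx̄) = 2.0000
Denominator Σ(Δx_t−Δx̄)² = 18.0000
r_1(Δx) = 2.0000 / 18.0000 = 0.111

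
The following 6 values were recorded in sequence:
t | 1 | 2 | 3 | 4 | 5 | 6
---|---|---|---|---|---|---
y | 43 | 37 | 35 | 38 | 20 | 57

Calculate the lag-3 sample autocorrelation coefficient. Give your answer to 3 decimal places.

Mean ȳ = (43 + 37 + 35 + 38 + 20 + 57)/6 = 38.3333
Numerator Σ_{t=1}^{3}(y_t−ȳ)(y_{t+3}−ȳ) = -39.3333
Denominator Σ(y_t−ȳ)² = 719.3333
r_3 = -39.3333 / 719.3333 = -0.055

-0.055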